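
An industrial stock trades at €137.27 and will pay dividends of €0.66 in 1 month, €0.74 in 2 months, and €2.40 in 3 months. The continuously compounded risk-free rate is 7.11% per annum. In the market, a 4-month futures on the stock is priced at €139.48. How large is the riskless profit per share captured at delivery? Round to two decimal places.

PV(dividends) I = 0.66·e^(−0.0711·1/12) + 0.74·e^(−0.0711·2/12) + 2.40·e^(−0.0711·3/12) = 3.7451
Fair futures F* = (S − I)·e^(rT) = (137.27 − 3.7451)·e^0.023700 = 133.5249 × 1.023983 = 136.7272
Market €139.48 > fair 136.7272: forward overpriced → cash-and-carry (borrow at r, buy the stock and collect the dividends, short the forward).
Profit at T = |F_mkt − F*| = |139.48 − 136.7272| = €2.75 per share

€2.75 per share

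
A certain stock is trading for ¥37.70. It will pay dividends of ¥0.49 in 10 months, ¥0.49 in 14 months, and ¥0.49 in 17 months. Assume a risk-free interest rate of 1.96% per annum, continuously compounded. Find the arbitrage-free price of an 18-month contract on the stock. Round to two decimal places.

¥37.34

PV(dividends) I = 0.49·e^(−0.0196·10/12) + 0.49·e^(−0.0196·14/12) + 0.49·e^(−0.0196·17/12)
I = 0.4821 + 0.4789 + 0.4766 = 1.4376
F = (S − I)·e^(rT) = (37.70 − 1.4376) · e^(0.0196·18/12)
= 36.2624 · e^0.029400 = 36.2624 × 1.029836 = ¥37.34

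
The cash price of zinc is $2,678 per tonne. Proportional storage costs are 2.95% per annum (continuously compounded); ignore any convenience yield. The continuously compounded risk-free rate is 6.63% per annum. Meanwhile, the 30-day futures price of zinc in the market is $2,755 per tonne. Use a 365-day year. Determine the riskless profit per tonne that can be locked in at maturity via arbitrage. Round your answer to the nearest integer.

Fair futures: F* = S·e^(carry·T), with carry = (r + u) = 0.0663 + 0.0295 = 0.0958
F* = 2678 · e^(0.0958 × 30/365) = 2678 · e^0.007874 = 2678 × 1.007905 = $2699.1696
Market $2755 > fair $2699.1696: forward overpriced → cash-and-carry (buy spot, short the forward).
At maturity, profit = |F_mkt − F*| = |2755 − 2699.1696| = $56 per tonne

$56 per tonne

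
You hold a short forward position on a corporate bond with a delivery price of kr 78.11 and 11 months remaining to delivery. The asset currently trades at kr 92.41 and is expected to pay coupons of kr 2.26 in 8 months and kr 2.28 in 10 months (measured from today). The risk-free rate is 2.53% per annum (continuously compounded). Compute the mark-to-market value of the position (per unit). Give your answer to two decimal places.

-kr 11.64

PV(remaining coupons) I = 2.26·e^(−0.0253·8/12) + 2.28·e^(−0.0253·10/12) = 4.4546
Current forward F = (S − I)·e^(rT) = (92.41 − 4.4546)·e^(0.0253·11/12) = 87.9554 × 1.023463 = 90.0191
Value (long) = (F − K)·e^(−rT) = (90.0191 − 78.11) × 0.977075 = 11.6361
Short position value = −(long value) = -kr 11.64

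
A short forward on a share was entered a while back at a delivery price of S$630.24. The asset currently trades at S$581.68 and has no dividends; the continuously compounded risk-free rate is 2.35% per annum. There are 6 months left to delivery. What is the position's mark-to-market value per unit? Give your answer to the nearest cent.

S$41.20

Current fair forward for the remaining 6 months: F = S·e^(r·T), r = 0.0235
F = 581.68 · e^(0.0235 × 6/12) = 581.68 × 1.011819 = 588.5549
Value of long forward = (F − K)·e^(−rT) = (588.5549 − 630.24) · e^(−0.0235·6/12)
= -41.6851 × 0.988319 = -41.20
Short position value = −(long value) = S$41.20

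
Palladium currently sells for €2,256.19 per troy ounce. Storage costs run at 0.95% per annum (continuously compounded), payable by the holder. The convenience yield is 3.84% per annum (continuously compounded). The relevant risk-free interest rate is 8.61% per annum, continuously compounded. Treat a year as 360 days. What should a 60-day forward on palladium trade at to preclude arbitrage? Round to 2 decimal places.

€2,277.80 per troy ounce

Net carry = r + u − y = 0.0861 + 0.0095 − 0.0384 = 0.0572
F = S·e^((r+u−y)T) = 2256.19 · e^(0.0572 × 60/360) = 2256.19 · e^0.00953333
= 2256.19 × 1.00957892 = €2,277.80 per troy ounce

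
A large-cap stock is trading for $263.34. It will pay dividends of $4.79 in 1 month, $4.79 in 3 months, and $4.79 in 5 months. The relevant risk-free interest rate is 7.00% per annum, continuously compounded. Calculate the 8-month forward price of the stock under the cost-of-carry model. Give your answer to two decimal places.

$261.12

PV(dividends) I = 4.79·e^(−0.0700·1/12) + 4.79·e^(−0.0700·3/12) + 4.79·e^(−0.0700·5/12)
I = 4.7621 + 4.7069 + 4.6523 = 14.1213
F = (S − I)·e^(rT) = (263.34 − 14.1213) · e^(0.0700·8/12)
= 249.2187 · e^0.046667 = 249.2187 × 1.047773 = $261.12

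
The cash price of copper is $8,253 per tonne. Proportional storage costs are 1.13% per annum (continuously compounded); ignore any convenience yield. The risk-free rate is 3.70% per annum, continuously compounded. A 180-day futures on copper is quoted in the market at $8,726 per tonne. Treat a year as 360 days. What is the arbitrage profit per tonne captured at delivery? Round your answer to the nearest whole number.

Fair futures: F* = S·e^(carry·T), with carry = (r + u) = 0.0370 + 0.0113 = 0.0483
F* = 8253 · e^(0.0483 × 180/360) = 8253 · e^0.024150 = 8253 × 1.024444 = $8454.7363
Market $8726 > fair $8454.7363: forward overpriced → cash-and-carry (buy spot, short the forward).
At maturity, profit = |F_mkt − F*| = |8726 − 8454.7363| = $271 per tonne

$271 per tonne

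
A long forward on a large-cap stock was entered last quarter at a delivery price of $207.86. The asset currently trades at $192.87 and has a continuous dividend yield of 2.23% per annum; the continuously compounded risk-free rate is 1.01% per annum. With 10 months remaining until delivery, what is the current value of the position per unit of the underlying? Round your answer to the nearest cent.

-$16.80

Current fair forward for the remaining 10 months: F = S·e^((r − q)·T), (r − q) = 0.0101 − 0.0223 = -0.0122
F = 192.87 · e^(-0.0122 × 10/12) = 192.87 × 0.989885 = 190.9191
Value of long forward = (F − K)·e^(−rT) = (190.9191 − 207.86) · e^(−0.0101·10/12)
= -16.9409 × 0.991619 = -16.80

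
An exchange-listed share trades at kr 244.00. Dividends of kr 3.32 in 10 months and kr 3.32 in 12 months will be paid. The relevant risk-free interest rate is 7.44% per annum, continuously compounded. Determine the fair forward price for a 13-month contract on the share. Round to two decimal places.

PV(dividends) I = 3.32·e^(−0.0744·10/12) + 3.32·e^(−0.0744·12/12)
I = 3.1204 + 3.0820 = 6.2024
F = (S − I)·e^(rT) = (244.00 − 6.2024) · e^(0.0744·13/12)
= 237.7976 · e^0.080600 = 237.7976 × 1.083937 = kr 257.76

kr 257.76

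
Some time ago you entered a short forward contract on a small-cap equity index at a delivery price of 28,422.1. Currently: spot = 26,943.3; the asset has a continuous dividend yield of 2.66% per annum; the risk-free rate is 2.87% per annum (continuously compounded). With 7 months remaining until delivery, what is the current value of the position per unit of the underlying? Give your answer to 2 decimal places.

Current fair forward for the remaining 7 months: F = S·e^((r − q)·T), (r − q) = 0.0287 − 0.0266 = 0.0021
F = 26943.3 · e^(0.0021 × 7/12) = 26943.3 × 1.00122575 = 26976.3257
Value of long forward = (F − K)·e^(−rT) = (26976.3257 − 28422.1) · e^(−0.0287·7/12)
= -1445.7743 × 0.98339770 = -1421.77
Short position value = −(long value) = 1421.77

1421.77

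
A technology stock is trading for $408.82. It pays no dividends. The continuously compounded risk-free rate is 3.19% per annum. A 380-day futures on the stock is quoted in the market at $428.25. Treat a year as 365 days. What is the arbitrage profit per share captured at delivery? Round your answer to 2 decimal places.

$5.62 per share

Fair futures: F* = S·e^(carry·T), with carry = r = 0.0319
F* = 408.82 · e^(0.0319 × 380/365) = 408.82 · e^0.033211 = 408.82 × 1.033769 = $422.6254
Market $428.25 > fair $422.6254: forward overpriced → cash-and-carry (buy spot, short the forward).
At maturity, profit = |F_mkt − F*| = |428.25 − 422.6254| = $5.62 per share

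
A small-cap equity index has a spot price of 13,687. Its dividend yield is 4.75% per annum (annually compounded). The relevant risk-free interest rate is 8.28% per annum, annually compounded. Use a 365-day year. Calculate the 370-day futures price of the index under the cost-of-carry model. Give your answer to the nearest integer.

F = S · (1+r)^T / (1+q)^T
= 13687 × 1.083981 / 1.048166 = 13687 × 1.034169
F = 14,155

14,155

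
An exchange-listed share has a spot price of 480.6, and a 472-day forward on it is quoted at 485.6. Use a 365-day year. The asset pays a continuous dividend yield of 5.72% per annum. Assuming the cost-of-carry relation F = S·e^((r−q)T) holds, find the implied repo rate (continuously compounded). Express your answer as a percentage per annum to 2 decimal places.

From F = S·e^((r−q)T): (r − q) = ln(F/S)/T
ln(485.6/480.6) = ln(1.010404) = 0.010350
(r − q) = 0.010350 / (472/365) = 0.008004
r = ln(F/S)/T + q = 0.008004 + 0.0572 = 0.065204
r = 6.52%

6.52%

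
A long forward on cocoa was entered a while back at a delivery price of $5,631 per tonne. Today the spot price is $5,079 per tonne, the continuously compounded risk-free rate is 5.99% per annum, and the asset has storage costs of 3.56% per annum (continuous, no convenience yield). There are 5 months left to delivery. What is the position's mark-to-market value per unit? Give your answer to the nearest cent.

-$337.30 per tonne

Current fair forward for the remaining 5 months: F = S·e^((r + u)·T), (r + u) = 0.0599 + 0.0356 = 0.0955
F = 5079 · e^(0.0955 × 5/12) = 5079 × 1.04059396 = 5285.1767
Value of long forward = (F − K)·e^(−rT) = (5285.1767 − 5631) · e^(−0.0599·5/12)
= -345.8233 × 0.97535055 = -337.30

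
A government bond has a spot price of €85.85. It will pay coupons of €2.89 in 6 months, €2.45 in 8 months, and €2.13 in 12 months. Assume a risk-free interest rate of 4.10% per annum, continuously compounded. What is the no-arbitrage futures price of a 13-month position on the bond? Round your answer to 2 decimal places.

PV(coupons) I = 2.89·e^(−0.0410·6/12) + 2.45·e^(−0.0410·8/12) + 2.13·e^(−0.0410·12/12)
I = 2.8314 + 2.3839 + 2.0444 = 7.2597
F = (S − I)·e^(rT) = (85.85 − 7.2597) · e^(0.0410·13/12)
= 78.5903 · e^0.044417 = 78.5903 × 1.045418 = €82.16

€82.16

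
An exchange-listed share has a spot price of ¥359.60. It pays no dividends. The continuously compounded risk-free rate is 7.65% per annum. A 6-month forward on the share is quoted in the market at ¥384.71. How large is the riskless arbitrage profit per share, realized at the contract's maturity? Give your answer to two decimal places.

Fair forward: F* = S·e^(carry·T), with carry = r = 0.0765
F* = 359.60 · e^(0.0765 × 6/12) = 359.60 · e^0.038250 = 359.60 × 1.038991 = ¥373.6212
Market ¥384.71 > fair ¥373.6212: forward overpriced → cash-and-carry (buy spot, short the forward).
At maturity, profit = |F_mkt − F*| = |384.71 − 373.6212| = ¥11.09 per share

¥11.09 per share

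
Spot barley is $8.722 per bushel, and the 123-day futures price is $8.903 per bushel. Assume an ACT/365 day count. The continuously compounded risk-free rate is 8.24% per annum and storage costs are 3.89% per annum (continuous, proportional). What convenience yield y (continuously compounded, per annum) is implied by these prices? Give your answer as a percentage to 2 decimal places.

F = S·e^((r+u−y)T) ⇒ (r+u−y) = ln(F/S)/T
ln(8.903/8.722) = 0.020540; /T ⇒ 0.060952
y = r + u − ln(F/S)/T = 0.0824 + 0.0389 − 0.060952 = 0.060348
y = 6.03%

6.03%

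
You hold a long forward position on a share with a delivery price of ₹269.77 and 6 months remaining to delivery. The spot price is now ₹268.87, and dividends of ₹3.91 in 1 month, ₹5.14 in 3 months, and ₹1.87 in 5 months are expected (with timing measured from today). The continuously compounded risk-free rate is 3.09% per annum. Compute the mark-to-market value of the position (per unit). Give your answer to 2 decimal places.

PV(remaining dividends) I = 3.91·e^(−0.0309·1/12) + 5.14·e^(−0.0309·3/12) + 1.87·e^(−0.0309·5/12) = 10.8465
Current forward F = (S − I)·e^(rT) = (268.87 − 10.8465)·e^(0.0309·6/12) = 258.0235 × 1.015570 = 262.0409
Value (long) = (F − K)·e^(−rT) = (262.0409 − 269.77) × 0.984669 = -7.6106
Value = -₹7.61

-₹7.61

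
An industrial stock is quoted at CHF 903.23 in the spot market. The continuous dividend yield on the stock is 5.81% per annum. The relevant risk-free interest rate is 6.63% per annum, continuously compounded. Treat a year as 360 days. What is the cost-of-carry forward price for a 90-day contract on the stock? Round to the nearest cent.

F = S·e^((r − q)T) = 903.23 · e^((0.0663 − 0.0581) × 90/360)
= 903.23 · e^0.002050 = 903.23 × 1.002052
F = CHF 905.08

CHF 905.08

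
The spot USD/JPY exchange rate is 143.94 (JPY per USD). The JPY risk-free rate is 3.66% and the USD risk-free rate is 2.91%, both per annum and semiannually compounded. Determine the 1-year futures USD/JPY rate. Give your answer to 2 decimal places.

By covered interest parity, F = S · (1+r_JPY/2)^(2T) / (1+r_USD/2)^(2T)
= 143.94 × 1.036935 / 1.029312 = 143.94 × 1.007406
F = 145.01 JPY per USD

145.01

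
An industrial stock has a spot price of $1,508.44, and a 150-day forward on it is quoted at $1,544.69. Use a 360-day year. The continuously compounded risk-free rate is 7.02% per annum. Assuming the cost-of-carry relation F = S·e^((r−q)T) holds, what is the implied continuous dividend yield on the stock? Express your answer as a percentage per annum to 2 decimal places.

1.32%

From F = S·e^((r−q)T): (r − q) = ln(F/S)/T
ln(1544.69/1508.44) = ln(1.024031) = 0.023747
(r − q) = 0.023747 / (150/360) = 0.056993
q = r − ln(F/S)/T = 0.0702 − 0.056993 = 0.013207
q = 1.32%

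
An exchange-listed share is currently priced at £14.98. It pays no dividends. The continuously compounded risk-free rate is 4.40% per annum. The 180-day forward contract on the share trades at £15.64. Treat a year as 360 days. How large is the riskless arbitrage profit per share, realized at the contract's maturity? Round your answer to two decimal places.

Fair forward: F* = S·e^(carry·T), with carry = r = 0.0440
F* = 14.98 · e^(0.0440 × 180/360) = 14.98 · e^0.022000 = 14.98 × 1.022244 = £15.3132
Market £15.64 > fair £15.3132: forward overpriced → cash-and-carry (buy spot, short the forward).
At maturity, profit = |F_mkt − F*| = |15.64 − 15.3132| = £0.33 per share

£0.33 per share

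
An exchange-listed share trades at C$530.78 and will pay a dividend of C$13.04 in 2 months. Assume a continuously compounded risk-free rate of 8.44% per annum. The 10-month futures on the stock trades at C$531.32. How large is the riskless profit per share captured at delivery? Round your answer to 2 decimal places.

PV(dividends) I = 13.04·e^(−0.0844·2/12) = 12.8579
Fair futures F* = (S − I)·e^(rT) = (530.78 − 12.8579)·e^0.070333 = 517.9221 × 1.072865 = 555.6605
Market C$531.32 < fair 555.6605: forward underpriced → reverse cash-and-carry (short the stock, invest proceeds at r, pay the dividends, go long the forward).
Profit at T = |F_mkt − F*| = |531.32 − 555.6605| = C$24.34 per share

C$24.34 per share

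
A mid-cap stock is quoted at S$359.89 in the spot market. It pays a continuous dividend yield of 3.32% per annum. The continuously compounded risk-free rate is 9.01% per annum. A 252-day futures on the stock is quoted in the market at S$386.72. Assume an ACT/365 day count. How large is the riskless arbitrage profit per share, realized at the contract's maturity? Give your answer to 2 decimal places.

Fair futures: F* = S·e^(carry·T), with carry = (r − q) = 0.0901 − 0.0332 = 0.0569
F* = 359.89 · e^(0.0569 × 252/365) = 359.89 · e^0.039284 = 359.89 × 1.040066 = S$374.3094
Market S$386.72 > fair S$374.3094: forward overpriced → cash-and-carry (buy spot, short the forward).
At maturity, profit = |F_mkt − F*| = |386.72 − 374.3094| = S$12.41 per share

S$12.41 per share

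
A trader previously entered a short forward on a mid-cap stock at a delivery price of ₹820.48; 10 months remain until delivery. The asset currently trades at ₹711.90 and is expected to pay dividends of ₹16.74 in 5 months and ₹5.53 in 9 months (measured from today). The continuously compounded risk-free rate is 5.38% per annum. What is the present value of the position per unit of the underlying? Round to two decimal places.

PV(remaining dividends) I = 16.74·e^(−0.0538·5/12) + 5.53·e^(−0.0538·9/12) = 21.6802
Current forward F = (S − I)·e^(rT) = (711.90 − 21.6802)·e^(0.0538·10/12) = 690.2198 × 1.045854 = 721.8691
Value (long) = (F − K)·e^(−rT) = (721.8691 − 820.48) × 0.956157 = -94.2875
Short position value = −(long value) = ₹94.29

₹94.29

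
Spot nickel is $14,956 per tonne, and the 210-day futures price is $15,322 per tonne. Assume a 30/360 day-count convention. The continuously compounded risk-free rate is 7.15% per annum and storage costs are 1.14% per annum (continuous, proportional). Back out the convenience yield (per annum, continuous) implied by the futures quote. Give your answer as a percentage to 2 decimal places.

4.15%

F = S·e^((r+u−y)T) ⇒ (r+u−y) = ln(F/S)/T
ln(15322/14956) = 0.024177; /T ⇒ 0.041446
y = r + u − ln(F/S)/T = 0.0715 + 0.0114 − 0.041446 = 0.041454
y = 4.15%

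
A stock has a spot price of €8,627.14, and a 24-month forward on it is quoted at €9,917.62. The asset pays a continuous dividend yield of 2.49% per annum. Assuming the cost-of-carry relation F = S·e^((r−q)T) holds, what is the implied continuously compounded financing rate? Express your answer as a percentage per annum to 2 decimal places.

From F = S·e^((r−q)T): (r − q) = ln(F/S)/T
ln(9917.62/8627.14) = ln(1.149584) = 0.139400
(r − q) = 0.139400 / (24/12) = 0.069700
r = ln(F/S)/T + q = 0.069700 + 0.0249 = 0.094600
r = 9.46%

9.46%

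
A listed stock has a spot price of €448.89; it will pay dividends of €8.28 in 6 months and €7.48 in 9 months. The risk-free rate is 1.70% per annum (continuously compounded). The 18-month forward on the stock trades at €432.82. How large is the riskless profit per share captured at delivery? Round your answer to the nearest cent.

PV(dividends) I = 8.28·e^(−0.0170·6/12) + 7.48·e^(−0.0170·9/12) = 15.5952
Fair forward F* = (S − I)·e^(rT) = (448.89 − 15.5952)·e^0.025500 = 433.2948 × 1.025828 = 444.4859
Market €432.82 < fair 444.4859: forward underpriced → reverse cash-and-carry (short the stock, invest proceeds at r, pay the dividends, go long the forward).
Profit at T = |F_mkt − F*| = |432.82 − 444.4859| = €11.67 per share

€11.67 per share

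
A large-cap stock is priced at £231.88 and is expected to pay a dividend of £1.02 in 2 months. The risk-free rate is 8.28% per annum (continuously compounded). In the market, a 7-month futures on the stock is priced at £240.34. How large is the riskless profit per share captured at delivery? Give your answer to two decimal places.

PV(dividends) I = 1.02·e^(−0.0828·2/12) = 1.0060
Fair futures F* = (S − I)·e^(rT) = (231.88 − 1.0060)·e^0.048300 = 230.8740 × 1.049485 = 242.2988
Market £240.34 < fair 242.2988: forward underpriced → reverse cash-and-carry (short the stock, invest proceeds at r, pay the dividends, go long the forward).
Profit at T = |F_mkt − F*| = |240.34 − 242.2988| = £1.96 per share

£1.96 per share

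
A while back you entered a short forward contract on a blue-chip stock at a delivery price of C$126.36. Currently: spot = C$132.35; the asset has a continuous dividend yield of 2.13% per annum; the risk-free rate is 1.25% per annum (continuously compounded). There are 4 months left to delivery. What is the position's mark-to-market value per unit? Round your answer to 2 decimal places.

Current fair forward for the remaining 4 months: F = S·e^((r − q)·T), (r − q) = 0.0125 − 0.0213 = -0.0088
F = 132.35 · e^(-0.0088 × 4/12) = 132.35 × 0.997071 = 131.9623
Value of long forward = (F − K)·e^(−rT) = (131.9623 − 126.36) · e^(−0.0125·4/12)
= 5.6023 × 0.995842 = 5.58
Short position value = −(long value) = -C$5.58

-C$5.58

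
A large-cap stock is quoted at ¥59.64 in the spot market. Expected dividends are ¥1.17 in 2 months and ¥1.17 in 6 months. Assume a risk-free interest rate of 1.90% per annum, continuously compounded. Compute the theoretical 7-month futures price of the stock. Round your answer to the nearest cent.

PV(dividends) I = 1.17·e^(−0.0190·2/12) + 1.17·e^(−0.0190·6/12)
I = 1.1663 + 1.1589 = 2.3252
F = (S − I)·e^(rT) = (59.64 − 2.3252) · e^(0.0190·7/12)
= 57.3148 · e^0.011083 = 57.3148 × 1.011145 = ¥57.95

¥57.95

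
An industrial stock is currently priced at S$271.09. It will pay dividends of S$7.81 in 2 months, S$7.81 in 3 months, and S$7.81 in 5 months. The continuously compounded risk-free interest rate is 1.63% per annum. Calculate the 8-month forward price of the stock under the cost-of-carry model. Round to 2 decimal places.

PV(dividends) I = 7.81·e^(−0.0163·2/12) + 7.81·e^(−0.0163·3/12) + 7.81·e^(−0.0163·5/12)
I = 7.7888 + 7.7782 + 7.7571 = 23.3241
F = (S − I)·e^(rT) = (271.09 − 23.3241) · e^(0.0163·8/12)
= 247.7659 · e^0.010867 = 247.7659 × 1.010926 = S$250.47

S$250.47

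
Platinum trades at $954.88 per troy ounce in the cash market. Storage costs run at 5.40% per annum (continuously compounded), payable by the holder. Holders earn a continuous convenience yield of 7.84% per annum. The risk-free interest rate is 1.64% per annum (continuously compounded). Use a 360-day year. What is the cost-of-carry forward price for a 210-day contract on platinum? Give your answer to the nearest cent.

$950.43 per troy ounce

Net carry = r + u − y = 0.0164 + 0.0540 − 0.0784 = -0.0080
F = S·e^((r+u−y)T) = 954.88 · e^(-0.0080 × 210/360) = 954.88 · e^-0.004667
= 954.88 × 0.995344 = $950.43 per troy ounce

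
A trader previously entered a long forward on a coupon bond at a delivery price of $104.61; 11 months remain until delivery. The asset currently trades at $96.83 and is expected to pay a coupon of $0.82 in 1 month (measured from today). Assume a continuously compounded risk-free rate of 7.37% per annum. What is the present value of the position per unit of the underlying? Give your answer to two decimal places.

PV(remaining coupons) I = 0.82·e^(−0.0737·1/12) = 0.8150
Current forward F = (S − I)·e^(rT) = (96.83 − 0.8150)·e^(0.0737·11/12) = 96.0150 × 1.069893 = 102.7258
Value (long) = (F − K)·e^(−rT) = (102.7258 − 104.61) × 0.934673 = -1.7611
Value = -$1.76

-$1.76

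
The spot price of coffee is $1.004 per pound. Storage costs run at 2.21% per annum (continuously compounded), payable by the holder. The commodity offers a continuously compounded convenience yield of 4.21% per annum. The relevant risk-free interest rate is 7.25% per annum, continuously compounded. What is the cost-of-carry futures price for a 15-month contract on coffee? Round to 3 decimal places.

Net carry = r + u − y = 0.0725 + 0.0221 − 0.0421 = 0.0525
F = S·e^((r+u−y)T) = 1.004 · e^(0.0525 × 15/12) = 1.004 · e^0.065625
= 1.004 × 1.067826 = $1.072 per pound

$1.072 per pound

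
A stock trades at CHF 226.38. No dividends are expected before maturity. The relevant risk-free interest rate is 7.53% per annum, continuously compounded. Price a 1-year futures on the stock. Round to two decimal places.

F = S·e^(rT) = 226.38 · e^(0.0753 × 1)
= 226.38 · e^0.075300 = 226.38 × 1.078208
F = CHF 244.08

CHF 244.08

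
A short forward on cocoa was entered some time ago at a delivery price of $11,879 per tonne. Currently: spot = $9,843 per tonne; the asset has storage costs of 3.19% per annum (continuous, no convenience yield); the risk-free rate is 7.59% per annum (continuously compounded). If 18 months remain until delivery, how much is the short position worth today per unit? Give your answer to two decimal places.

$275.28 per tonne

Current fair forward for the remaining 18 months: F = S·e^((r + u)·T), (r + u) = 0.0759 + 0.0319 = 0.1078
F = 9843 · e^(0.1078 × 18/12) = 9843 × 1.17550754 = 11570.5207
Value of long forward = (F − K)·e^(−rT) = (11570.5207 − 11879) · e^(−0.0759·18/12)
= -308.4793 × 0.89239180 = -275.28
Short position value = −(long value) = $275.28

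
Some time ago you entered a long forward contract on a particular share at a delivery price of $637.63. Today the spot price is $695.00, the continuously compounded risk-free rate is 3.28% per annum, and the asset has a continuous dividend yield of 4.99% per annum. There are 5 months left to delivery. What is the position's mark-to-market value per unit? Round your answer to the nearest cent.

$51.72

Current fair forward for the remaining 5 months: F = S·e^((r − q)·T), (r − q) = 0.0328 − 0.0499 = -0.0171
F = 695.00 · e^(-0.0171 × 5/12) = 695.00 × 0.992900 = 690.0655
Value of long forward = (F − K)·e^(−rT) = (690.0655 − 637.63) · e^(−0.0328·5/12)
= 52.4355 × 0.986426 = 51.72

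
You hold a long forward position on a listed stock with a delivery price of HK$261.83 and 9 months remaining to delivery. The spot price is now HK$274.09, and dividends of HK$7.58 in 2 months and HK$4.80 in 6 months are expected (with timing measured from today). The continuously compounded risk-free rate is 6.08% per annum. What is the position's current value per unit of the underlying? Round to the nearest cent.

PV(remaining dividends) I = 7.58·e^(−0.0608·2/12) + 4.80·e^(−0.0608·6/12) = 12.1599
Current forward F = (S − I)·e^(rT) = (274.09 − 12.1599)·e^(0.0608·9/12) = 261.9301 × 1.046656 = 274.1507
Value (long) = (F − K)·e^(−rT) = (274.1507 − 261.83) × 0.955424 = 11.7715
Value = HK$11.77

HK$11.77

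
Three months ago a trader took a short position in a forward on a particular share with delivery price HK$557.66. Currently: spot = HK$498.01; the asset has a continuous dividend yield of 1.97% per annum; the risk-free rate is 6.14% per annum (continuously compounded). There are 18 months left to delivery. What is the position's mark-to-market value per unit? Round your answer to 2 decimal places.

HK$25.08

Current fair forward for the remaining 18 months: F = S·e^((r − q)·T), (r − q) = 0.0614 − 0.0197 = 0.0417
F = 498.01 · e^(0.0417 × 18/12) = 498.01 × 1.064548 = 530.1555
Value of long forward = (F − K)·e^(−rT) = (530.1555 − 557.66) · e^(−0.0614·18/12)
= -27.5045 × 0.912014 = -25.08
Short position value = −(long value) = HK$25.08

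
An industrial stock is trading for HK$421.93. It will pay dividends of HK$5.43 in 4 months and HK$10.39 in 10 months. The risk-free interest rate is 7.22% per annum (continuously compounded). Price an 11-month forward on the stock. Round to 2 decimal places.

PV(dividends) I = 5.43·e^(−0.0722·4/12) + 10.39·e^(−0.0722·10/12)
I = 5.3009 + 9.7833 = 15.0842
F = (S − I)·e^(rT) = (421.93 − 15.0842) · e^(0.0722·11/12)
= 406.8458 · e^0.066183 = 406.8458 × 1.068422 = HK$434.68

HK$434.68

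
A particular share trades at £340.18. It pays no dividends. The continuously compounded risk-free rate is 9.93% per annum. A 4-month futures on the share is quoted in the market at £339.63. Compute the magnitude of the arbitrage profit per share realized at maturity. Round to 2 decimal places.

Fair futures: F* = S·e^(carry·T), with carry = r = 0.0993
F* = 340.18 · e^(0.0993 × 4/12) = 340.18 · e^0.033100 = 340.18 × 1.033654 = £351.6284
Market £339.63 < fair £351.6284: forward underpriced → reverse cash-and-carry (short spot, go long the forward).
At maturity, profit = |F_mkt − F*| = |339.63 − 351.6284| = £12.00 per share

£12.00 per share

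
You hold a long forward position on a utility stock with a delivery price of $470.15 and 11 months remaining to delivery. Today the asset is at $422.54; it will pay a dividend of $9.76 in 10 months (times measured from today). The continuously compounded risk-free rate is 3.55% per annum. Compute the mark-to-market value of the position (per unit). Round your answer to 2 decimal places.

-$42.03

PV(remaining dividends) I = 9.76·e^(−0.0355·10/12) = 9.4755
Current forward F = (S − I)·e^(rT) = (422.54 − 9.4755)·e^(0.0355·11/12) = 413.0645 × 1.033077 = 426.7274
Value (long) = (F − K)·e^(−rT) = (426.7274 − 470.15) × 0.967982 = -42.0323
Value = -$42.03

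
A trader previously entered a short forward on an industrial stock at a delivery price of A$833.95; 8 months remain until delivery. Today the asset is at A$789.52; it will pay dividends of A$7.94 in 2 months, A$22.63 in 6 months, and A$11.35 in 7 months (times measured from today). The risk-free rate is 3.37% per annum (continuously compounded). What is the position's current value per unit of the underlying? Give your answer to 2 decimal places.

PV(remaining dividends) I = 7.94·e^(−0.0337·2/12) + 22.63·e^(−0.0337·6/12) + 11.35·e^(−0.0337·7/12) = 41.2765
Current forward F = (S − I)·e^(rT) = (789.52 − 41.2765)·e^(0.0337·8/12) = 748.2435 × 1.022721 = 765.2443
Value (long) = (F − K)·e^(−rT) = (765.2443 − 833.95) × 0.977784 = -67.1793
Short position value = −(long value) = A$67.18

A$67.18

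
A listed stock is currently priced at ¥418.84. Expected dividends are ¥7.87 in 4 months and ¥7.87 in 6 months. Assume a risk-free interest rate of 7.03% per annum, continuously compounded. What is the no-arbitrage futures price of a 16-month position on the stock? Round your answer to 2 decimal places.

PV(dividends) I = 7.87·e^(−0.0703·4/12) + 7.87·e^(−0.0703·6/12)
I = 7.6877 + 7.5982 = 15.2859
F = (S − I)·e^(rT) = (418.84 − 15.2859) · e^(0.0703·16/12)
= 403.5541 · e^0.093733 = 403.5541 × 1.098266 = ¥443.21

¥443.21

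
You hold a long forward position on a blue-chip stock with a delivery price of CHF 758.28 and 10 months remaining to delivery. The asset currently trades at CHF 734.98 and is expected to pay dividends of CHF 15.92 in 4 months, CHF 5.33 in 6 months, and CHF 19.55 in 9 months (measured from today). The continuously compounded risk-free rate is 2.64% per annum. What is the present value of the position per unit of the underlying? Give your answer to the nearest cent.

PV(remaining dividends) I = 15.92·e^(−0.0264·4/12) + 5.33·e^(−0.0264·6/12) + 19.55·e^(−0.0264·9/12) = 40.2073
Current forward F = (S − I)·e^(rT) = (734.98 − 40.2073)·e^(0.0264·10/12) = 694.7727 × 1.022244 = 710.2272
Value (long) = (F − K)·e^(−rT) = (710.2272 − 758.28) × 0.978240 = -47.0072
Value = -CHF 47.01

-CHF 47.01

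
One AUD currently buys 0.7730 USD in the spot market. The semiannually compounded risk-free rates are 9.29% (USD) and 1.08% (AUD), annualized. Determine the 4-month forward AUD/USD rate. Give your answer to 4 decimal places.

0.7939

By covered interest parity, F = S · (1+r_USD/2)^(2T) / (1+r_AUD/2)^(2T)
= 0.7730 × 1.030732 / 1.003597 = 0.7730 × 1.027038
F = 0.7939 USD per AUD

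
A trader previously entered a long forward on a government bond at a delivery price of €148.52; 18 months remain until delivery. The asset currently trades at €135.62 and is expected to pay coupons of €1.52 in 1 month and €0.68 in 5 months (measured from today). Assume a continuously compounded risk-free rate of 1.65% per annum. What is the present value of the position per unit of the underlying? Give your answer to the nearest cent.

PV(remaining coupons) I = 1.52·e^(−0.0165·1/12) + 0.68·e^(−0.0165·5/12) = 2.1933
Current forward F = (S − I)·e^(rT) = (135.62 − 2.1933)·e^(0.0165·18/12) = 133.4267 × 1.025059 = 136.7702
Value (long) = (F − K)·e^(−rT) = (136.7702 − 148.52) × 0.975554 = -11.4626
Value = -€11.46

-€11.46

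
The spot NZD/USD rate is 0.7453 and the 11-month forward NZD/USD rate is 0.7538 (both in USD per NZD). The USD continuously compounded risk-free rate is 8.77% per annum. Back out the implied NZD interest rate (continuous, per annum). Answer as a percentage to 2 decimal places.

F = S·e^((r_USD − r_NZD)T) ⇒ r_NZD = r_USD − ln(F/S)/T
ln(0.7538/0.7453) = 0.011340; /(11/12) = 0.012371
r_NZD = 0.0877 − 0.012371 = 0.075329
r_NZD = 7.53%

7.53%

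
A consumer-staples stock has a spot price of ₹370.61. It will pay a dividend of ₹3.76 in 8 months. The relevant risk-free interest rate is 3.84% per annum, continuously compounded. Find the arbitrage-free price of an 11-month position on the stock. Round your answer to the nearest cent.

PV(dividends) I = 3.76·e^(−0.0384·8/12)
I = 3.6650
F = (S − I)·e^(rT) = (370.61 − 3.6650) · e^(0.0384·11/12)
= 366.9450 · e^0.035200 = 366.9450 × 1.035827 = ₹380.09

₹380.09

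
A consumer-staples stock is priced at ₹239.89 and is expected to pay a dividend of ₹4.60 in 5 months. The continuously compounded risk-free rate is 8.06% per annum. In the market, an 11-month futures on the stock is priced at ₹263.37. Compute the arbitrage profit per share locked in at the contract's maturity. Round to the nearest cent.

₹9.87 per share

PV(dividends) I = 4.60·e^(−0.0806·5/12) = 4.4481
Fair futures F* = (S − I)·e^(rT) = (239.89 − 4.4481)·e^0.073883 = 235.4419 × 1.076681 = 253.4958
Market ₹263.37 > fair 253.4958: forward overpriced → cash-and-carry (borrow at r, buy the stock and collect the dividends, short the forward).
Profit at T = |F_mkt − F*| = |263.37 − 253.4958| = ₹9.87 per share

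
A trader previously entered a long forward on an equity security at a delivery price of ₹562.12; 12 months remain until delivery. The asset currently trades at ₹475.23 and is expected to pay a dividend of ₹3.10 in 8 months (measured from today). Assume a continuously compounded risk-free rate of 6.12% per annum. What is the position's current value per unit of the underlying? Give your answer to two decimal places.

-₹56.50

PV(remaining dividends) I = 3.10·e^(−0.0612·8/12) = 2.9761
Current forward F = (S − I)·e^(rT) = (475.23 − 2.9761)·e^(0.0612·12/12) = 472.2539 × 1.063112 = 502.0588
Value (long) = (F − K)·e^(−rT) = (502.0588 − 562.12) × 0.940635 = -56.4957
Value = -₹56.50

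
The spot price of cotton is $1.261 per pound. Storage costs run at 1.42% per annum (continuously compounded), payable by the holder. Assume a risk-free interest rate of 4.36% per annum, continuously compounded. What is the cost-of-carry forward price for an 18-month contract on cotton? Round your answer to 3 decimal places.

$1.375 per pound

Net carry = r + u − y = 0.0436 + 0.0142 − 0.0000 = 0.0578
F = S·e^((r+u−y)T) = 1.261 · e^(0.0578 × 18/12) = 1.261 · e^0.086700
= 1.261 × 1.090569 = $1.375 per pound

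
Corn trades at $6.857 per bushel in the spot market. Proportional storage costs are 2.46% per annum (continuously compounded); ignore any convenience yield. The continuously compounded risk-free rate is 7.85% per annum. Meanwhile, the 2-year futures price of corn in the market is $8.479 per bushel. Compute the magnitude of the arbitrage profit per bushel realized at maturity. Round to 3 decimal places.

Fair futures: F* = S·e^(carry·T), with carry = (r + u) = 0.0785 + 0.0246 = 0.1031
F* = 6.857 · e^(0.1031 × 2) = 6.857 · e^0.206200 = 6.857 × 1.228999 = $8.4272
Market $8.479 > fair $8.4272: forward overpriced → cash-and-carry (buy spot, short the forward).
At maturity, profit = |F_mkt − F*| = |8.479 − 8.4272| = $0.052 per bushel

$0.052 per bushel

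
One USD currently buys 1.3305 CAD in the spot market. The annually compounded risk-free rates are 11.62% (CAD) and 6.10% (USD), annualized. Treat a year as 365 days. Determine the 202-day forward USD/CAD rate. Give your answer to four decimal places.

By covered interest parity, F = S · (1+r_CAD)^T / (1+r_USD)^T
= 1.3305 × 1.062727 / 1.033312 = 1.3305 × 1.028467
F = 1.3684 CAD per USD

1.3684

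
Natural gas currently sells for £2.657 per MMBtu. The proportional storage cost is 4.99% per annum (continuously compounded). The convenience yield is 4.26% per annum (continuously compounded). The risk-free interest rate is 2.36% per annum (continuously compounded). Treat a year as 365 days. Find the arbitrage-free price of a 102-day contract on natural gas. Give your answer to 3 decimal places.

Net carry = r + u − y = 0.0236 + 0.0499 − 0.0426 = 0.0309
F = S·e^((r+u−y)T) = 2.657 · e^(0.0309 × 102/365) = 2.657 · e^0.008635
= 2.657 × 1.008672 = £2.680 per MMBtu

£2.680 per MMBtu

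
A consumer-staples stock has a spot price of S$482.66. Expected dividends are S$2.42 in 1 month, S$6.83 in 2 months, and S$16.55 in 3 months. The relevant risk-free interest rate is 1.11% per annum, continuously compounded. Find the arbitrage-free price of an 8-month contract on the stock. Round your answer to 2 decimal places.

S$460.31

PV(dividends) I = 2.42·e^(−0.0111·1/12) + 6.83·e^(−0.0111·2/12) + 16.55·e^(−0.0111·3/12)
I = 2.4178 + 6.8174 + 16.5041 = 25.7393
F = (S − I)·e^(rT) = (482.66 − 25.7393) · e^(0.0111·8/12)
= 456.9207 · e^0.007400 = 456.9207 × 1.007427 = S$460.31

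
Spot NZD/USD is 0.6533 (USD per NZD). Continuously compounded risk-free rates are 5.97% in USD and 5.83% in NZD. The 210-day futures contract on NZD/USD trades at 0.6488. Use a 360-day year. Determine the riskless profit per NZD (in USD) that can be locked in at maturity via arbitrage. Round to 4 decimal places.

0.0050 per NZD (in USD)

Fair futures: F* = S·e^(carry·T), with carry = (r_USD − r_NZD) = 0.0597 − 0.0583 = 0.0014
F* = 0.6533 · e^(0.0014 × 210/360) = 0.6533 · e^0.000817 = 0.6533 × 1.000817 = 0.6538
Market 0.6488 < fair 0.6538: forward underpriced → reverse cash-and-carry (short spot, go long the forward).
At maturity, profit = |F_mkt − F*| = |0.6488 − 0.6538| = 0.0050 per NZD (in USD)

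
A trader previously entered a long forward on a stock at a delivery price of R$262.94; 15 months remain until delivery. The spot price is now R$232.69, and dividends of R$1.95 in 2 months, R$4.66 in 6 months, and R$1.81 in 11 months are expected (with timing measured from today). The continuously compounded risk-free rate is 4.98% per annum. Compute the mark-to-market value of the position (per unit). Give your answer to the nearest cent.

-R$22.59

PV(remaining dividends) I = 1.95·e^(−0.0498·2/12) + 4.66·e^(−0.0498·6/12) + 1.81·e^(−0.0498·11/12) = 8.2085
Current forward F = (S − I)·e^(rT) = (232.69 − 8.2085)·e^(0.0498·15/12) = 224.4815 × 1.064228 = 238.8995
Value (long) = (F − K)·e^(−rT) = (238.8995 − 262.94) × 0.939648 = -22.5896
Value = -R$22.59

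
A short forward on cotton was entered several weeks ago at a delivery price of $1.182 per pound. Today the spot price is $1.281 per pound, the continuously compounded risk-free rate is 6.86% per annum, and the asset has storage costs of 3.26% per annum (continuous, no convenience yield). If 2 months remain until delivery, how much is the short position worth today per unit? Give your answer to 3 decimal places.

Current fair forward for the remaining 2 months: F = S·e^((r + u)·T), (r + u) = 0.0686 + 0.0326 = 0.1012
F = 1.281 · e^(0.1012 × 2/12) = 1.281 × 1.017010 = 1.3028
Value of long forward = (F − K)·e^(−rT) = (1.3028 − 1.182) · e^(−0.0686·2/12)
= 0.1208 × 0.988632 = 0.119
Short position value = −(long value) = -$0.119

-$0.119 per pound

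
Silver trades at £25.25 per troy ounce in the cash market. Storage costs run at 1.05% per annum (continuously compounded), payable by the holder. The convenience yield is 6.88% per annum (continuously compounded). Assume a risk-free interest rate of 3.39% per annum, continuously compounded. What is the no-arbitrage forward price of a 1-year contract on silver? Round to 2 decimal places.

£24.64 per troy ounce

Net carry = r + u − y = 0.0339 + 0.0105 − 0.0688 = -0.0244
F = S·e^((r+u−y)T) = 25.25 · e^(-0.0244 × 1) = 25.25 · e^-0.024400
= 25.25 × 0.975895 = £24.64 per troy ounce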